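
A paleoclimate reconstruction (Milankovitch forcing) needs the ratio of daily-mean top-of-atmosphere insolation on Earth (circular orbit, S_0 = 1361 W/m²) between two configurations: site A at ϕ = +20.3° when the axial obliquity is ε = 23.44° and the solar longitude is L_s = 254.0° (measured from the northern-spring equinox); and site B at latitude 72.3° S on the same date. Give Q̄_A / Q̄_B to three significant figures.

— Configuration A (ϕ=+20.3°):
Solar declination: sin δ = sin ε · sin L_s = sin 23.44° × sin 254.0° = -0.38238, so δ = -22.481°.
cos h₀ = −tan(+20.3°) tan(-22.481°) = 0.1531, h₀ = 1.4171 rad.
Bracket: h₀ sin ϕ sin δ + cos ϕ cos δ sin h₀ = 1.4171×0.34694×-0.38238 + 0.93789×0.92401×0.98821 = -0.187997 + 0.856402 = 0.668405.
Q̄ = (S_0/π) × [bracket] = (1361/π) × 0.668405 = 289.57 W/m².
— Configuration B (ϕ=-72.3°):
cos h₀ = −tan(-72.3°) tan(-22.481°) = -1.2967 ≤ −1 ⇒ polar day, h₀ = π.
Bracket: h₀ sin ϕ sin δ + cos ϕ cos δ sin h₀ = 3.1416×-0.95266×-0.38238 + 0.30403×0.92401×0.00000 = 1.144416 + 0.000000 = 1.144416.
Q̄ = (S_0/π) × [bracket] = (1361/π) × 1.144416 = 495.78 W/m².
Ratio Q̄_A / Q̄_B = 289.57 / 495.78 = 0.5841.

Q̄_A / Q̄_B ≈ 0.584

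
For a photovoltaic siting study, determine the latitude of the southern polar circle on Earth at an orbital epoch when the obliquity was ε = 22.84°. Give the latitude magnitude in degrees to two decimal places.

The polar circle is the lowest latitude that experiences at least one full rotation of continuous darkness at the northern-summer solstice; it lies at |φ| = 90° − ε = 90° − 22.84° = 67.16°.

67.16°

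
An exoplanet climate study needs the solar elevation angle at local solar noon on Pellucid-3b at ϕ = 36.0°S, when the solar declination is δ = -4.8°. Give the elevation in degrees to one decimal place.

58.8°

At local noon the hour angle is zero, so the zenith angle equals |ϕ − δ| = |-36.0° − (-4.800°)| = 31.200°.
Elevation = 90° − 31.200° = 58.8°.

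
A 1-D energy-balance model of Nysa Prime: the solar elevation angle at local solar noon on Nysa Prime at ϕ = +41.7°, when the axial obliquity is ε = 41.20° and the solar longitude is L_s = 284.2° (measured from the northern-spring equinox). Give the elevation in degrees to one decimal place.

8.6°

Solar declination: sin δ = sin ε · sin L_s = sin 41.20° × sin 284.2° = -0.63856, so δ = -39.685°.
At local noon the hour angle is zero, so the zenith angle equals |ϕ − δ| = |+41.7° − (-39.685°)| = 81.385°.
Elevation = 90° − 81.385° = 8.6°.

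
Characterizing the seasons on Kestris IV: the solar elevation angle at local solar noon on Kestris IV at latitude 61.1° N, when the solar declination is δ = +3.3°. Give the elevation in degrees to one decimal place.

32.2°

At local noon the hour angle is zero, so the zenith angle equals |φ − δ| = |+61.1° − (+3.300°)| = 57.800°.
Elevation = 90° − 57.800° = 32.2°.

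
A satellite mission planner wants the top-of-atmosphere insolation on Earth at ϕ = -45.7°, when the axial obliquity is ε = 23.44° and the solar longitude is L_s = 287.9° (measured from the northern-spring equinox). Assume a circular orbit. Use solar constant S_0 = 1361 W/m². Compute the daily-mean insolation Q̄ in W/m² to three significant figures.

Solar declination: sin δ = sin ε · sin L_s = sin 23.44° × sin 287.9° = -0.37853, so δ = -22.243°.
cos h₀ = −tan(-45.7°) tan(-22.243°) = -0.4191, h₀ = 2.0032 rad.
Bracket: h₀ sin ϕ sin δ + cos ϕ cos δ sin h₀ = 2.0032×-0.71569×-0.37853 + 0.69842×0.92559×0.90795 = 0.542687 + 0.586945 = 1.129632.
Q̄ = (S_0/π) × [bracket] = (1361/π) × 1.129632 = 489.4 W/m².

Q̄ ≈ 489 W/m²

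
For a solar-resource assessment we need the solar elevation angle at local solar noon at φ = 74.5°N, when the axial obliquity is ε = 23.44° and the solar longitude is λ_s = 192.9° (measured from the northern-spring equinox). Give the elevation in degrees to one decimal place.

Solar declination: sin δ = sin ε · sin λ_s = sin 23.44° × sin 192.9° = -0.08881, so δ = -5.095°.
At local noon the hour angle is zero, so the zenith angle equals |φ − δ| = |+74.5° − (-5.095°)| = 79.595°.
Elevation = 90° − 79.595° = 10.4°.

10.4°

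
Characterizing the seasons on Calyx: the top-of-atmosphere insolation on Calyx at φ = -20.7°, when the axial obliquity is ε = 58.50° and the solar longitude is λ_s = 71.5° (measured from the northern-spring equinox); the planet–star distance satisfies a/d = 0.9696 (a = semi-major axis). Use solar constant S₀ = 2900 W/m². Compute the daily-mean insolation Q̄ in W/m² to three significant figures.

Solar declination: sin δ = sin ε · sin λ_s = sin 58.50° × sin 71.5° = 0.80858, so δ = +53.957°.
cos H₀ = −tan(-20.7°) tan(+53.957°) = 0.5193, H₀ = 1.0248 rad.
Bracket: H₀ sin φ sin δ + cos φ cos δ sin H₀ = 1.0248×-0.35347×0.80858 + 0.93544×0.58839×0.85461 = -0.292897 + 0.470380 = 0.177483.
Inverse-square distance factor (a/d)² = 0.9696² = 0.940124.
Q̄ = (S₀/π) × 0.940124 × [bracket] = (2900/π) × 0.940124 × 0.177483 = 154.0 W/m².

Q̄ ≈ 154 W/m²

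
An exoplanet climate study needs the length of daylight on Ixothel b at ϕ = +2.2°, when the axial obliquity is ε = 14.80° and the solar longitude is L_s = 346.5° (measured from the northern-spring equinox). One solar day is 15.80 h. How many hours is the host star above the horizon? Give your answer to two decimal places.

Solar declination: sin δ = sin ε · sin L_s = sin 14.80° × sin 346.5° = -0.05963, so δ = -3.419°.
cos h₀ = −tan ϕ · tan δ = −tan(+2.2°) × tan(-3.419°) = 0.0023, so h₀ = 1.5685 rad = 89.87°.
Daylight = 2h₀/(2π) × 15.80 h = (1.5685/π) × 15.80 = 7.89 h.

7.89 h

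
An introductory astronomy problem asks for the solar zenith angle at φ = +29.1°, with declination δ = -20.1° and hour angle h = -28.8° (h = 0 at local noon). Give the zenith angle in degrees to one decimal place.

cos θ_z = sin φ sin δ + cos φ cos δ cos h = -0.167134 + 0.719057 = 0.551923.
θ_z = arccos(0.551923) = 56.5°.

θ_z = 56.5°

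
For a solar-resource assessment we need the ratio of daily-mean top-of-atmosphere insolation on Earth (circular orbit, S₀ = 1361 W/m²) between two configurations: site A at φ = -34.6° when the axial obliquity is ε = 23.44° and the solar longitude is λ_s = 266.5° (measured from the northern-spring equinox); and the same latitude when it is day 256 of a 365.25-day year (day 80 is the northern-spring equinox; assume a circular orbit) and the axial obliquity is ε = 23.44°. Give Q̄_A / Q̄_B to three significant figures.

Q̄_A / Q̄_B ≈ 1.46

— Configuration A (φ=-34.6°):
Solar declination: sin δ = sin ε · sin λ_s = sin 23.44° × sin 266.5° = -0.39705, so δ = -23.394°.
cos H₀ = −tan(-34.6°) tan(-23.394°) = -0.2984, H₀ = 1.8738 rad.
Bracket: H₀ sin φ sin δ + cos φ cos δ sin H₀ = 1.8738×-0.56784×-0.39705 + 0.82314×0.91780×0.95443 = 0.422469 + 0.721051 = 1.143520.
Q̄ = (S₀/π) × [bracket] = (1361/π) × 1.143520 = 495.40 W/m².
— Configuration B (φ=-34.6°):
Solar longitude: λ_s = 360° × (256 − 80)/365.25 = 173.470°.
sin δ = sin 23.44° × sin 173.470° = 0.04524, so δ = +2.593°.
cos H₀ = −tan(-34.6°) tan(+2.593°) = 0.0312, H₀ = 1.5396 rad.
Bracket: H₀ sin φ sin δ + cos φ cos δ sin H₀ = 1.5396×-0.56784×0.04524 + 0.82314×0.99898×0.99951 = -0.039551 + 0.821897 = 0.782346.
Q̄ = (S₀/π) × [bracket] = (1361/π) × 0.782346 = 338.93 W/m².
Ratio Q̄_A / Q̄_B = 495.40 / 338.93 = 1.462.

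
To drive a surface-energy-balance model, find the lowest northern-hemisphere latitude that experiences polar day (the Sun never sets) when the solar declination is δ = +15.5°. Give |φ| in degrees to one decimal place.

|φ| = 74.5°

Polar day requires cos H₀ = −tan φ tan δ ≤ −1, i.e. tan φ tan δ ≥ 1.
The boundary is |tan φ| · |tan δ| = 1, so |φ| = 90° − |δ| = 90° − 15.5° = 74.5° in the northern hemisphere.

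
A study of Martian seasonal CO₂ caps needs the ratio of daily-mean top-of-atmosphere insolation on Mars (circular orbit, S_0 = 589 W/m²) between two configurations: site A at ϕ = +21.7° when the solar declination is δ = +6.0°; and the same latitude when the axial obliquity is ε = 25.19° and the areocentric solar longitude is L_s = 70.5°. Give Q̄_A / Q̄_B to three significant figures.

Q̄_A / Q̄_B ≈ 0.898

— Configuration A (ϕ=+21.7°):
cos h₀ = −tan(+21.7°) tan(+6.000°) = -0.0418, h₀ = 1.6126 rad.
Bracket: h₀ sin ϕ sin δ + cos ϕ cos δ sin h₀ = 1.6126×0.36975×0.10453 + 0.92913×0.99452×0.99912 = 0.062327 + 0.923225 = 0.985552.
Q̄ = (S_0/π) × [bracket] = (589/π) × 0.985552 = 184.78 W/m².
— Configuration B (ϕ=+21.7°):
sin δ = sin 25.19° × sin 70.5° = 0.40121, so δ = +23.654°.
cos h₀ = −tan(+21.7°) tan(+23.654°) = -0.1743, h₀ = 1.7460 rad.
Bracket: h₀ sin ϕ sin δ + cos ϕ cos δ sin h₀ = 1.7460×0.36975×0.40121 + 0.92913×0.91599×0.98469 = 0.259015 + 0.838044 = 1.097059.
Q̄ = (S_0/π) × [bracket] = (589/π) × 1.097059 = 205.68 W/m².
Ratio Q̄_A / Q̄_B = 184.78 / 205.68 = 0.8984.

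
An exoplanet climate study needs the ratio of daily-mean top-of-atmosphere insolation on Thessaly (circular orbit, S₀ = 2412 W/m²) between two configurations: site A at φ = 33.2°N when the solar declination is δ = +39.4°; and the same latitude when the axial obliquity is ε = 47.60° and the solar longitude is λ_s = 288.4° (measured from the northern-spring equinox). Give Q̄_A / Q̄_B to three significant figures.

— Configuration A (φ=+33.2°):
cos H₀ = −tan(+33.2°) tan(+39.400°) = -0.5375, H₀ = 2.1383 rad.
Bracket: H₀ sin φ sin δ + cos φ cos δ sin H₀ = 2.1383×0.54756×0.63473 + 0.83676×0.77273×0.84325 = 0.743172 + 0.545237 = 1.288409.
Q̄ = (S₀/π) × [bracket] = (2412/π) × 1.288409 = 989.19 W/m².
— Configuration B (φ=+33.2°):
Solar declination: sin δ = sin ε · sin λ_s = sin 47.60° × sin 288.4° = -0.70070, so δ = -44.483°.
cos H₀ = −tan(+33.2°) tan(-44.483°) = 0.6427, H₀ = 0.8728 rad.
Bracket: H₀ sin φ sin δ + cos φ cos δ sin H₀ = 0.8728×0.54756×-0.70070 + 0.83676×0.71345×0.76613 = -0.334872 + 0.457369 = 0.122497.
Q̄ = (S₀/π) × [bracket] = (2412/π) × 0.122497 = 94.049 W/m².
Ratio Q̄_A / Q̄_B = 989.19 / 94.049 = 10.52.

Q̄_A / Q̄_B ≈ 10.5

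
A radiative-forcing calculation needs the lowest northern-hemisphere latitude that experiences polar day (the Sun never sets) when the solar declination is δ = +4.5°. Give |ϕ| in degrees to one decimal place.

|ϕ| = 85.5°

Polar day requires cos h₀ = −tan ϕ tan δ ≤ −1, i.e. tan ϕ tan δ ≥ 1.
The boundary is |tan ϕ| · |tan δ| = 1, so |ϕ| = 90° − |δ| = 90° − 4.5° = 85.5° in the northern hemisphere.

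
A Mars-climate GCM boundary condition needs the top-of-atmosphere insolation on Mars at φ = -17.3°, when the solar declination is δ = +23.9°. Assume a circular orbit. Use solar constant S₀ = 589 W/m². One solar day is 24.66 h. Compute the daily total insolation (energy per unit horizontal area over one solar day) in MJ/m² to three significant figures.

cos H₀ = −tan(-17.3°) tan(+23.900°) = 0.1380, H₀ = 1.4323 rad.
Bracket: H₀ sin φ sin δ + cos φ cos δ sin H₀ = 1.4323×-0.29737×0.40514 + 0.95476×0.91425×0.99043 = -0.172558 + 0.864536 = 0.691978.
Q̄ = (S₀/π) × [bracket] = (589/π) × 0.691978 = 129.74 W/m².
Daily total = Q̄ × 24.66 h × 3600 s/h = 129.74 × 24.66 × 3600 / 10⁶ = 11.52 MJ/m².

11.5 MJ/m²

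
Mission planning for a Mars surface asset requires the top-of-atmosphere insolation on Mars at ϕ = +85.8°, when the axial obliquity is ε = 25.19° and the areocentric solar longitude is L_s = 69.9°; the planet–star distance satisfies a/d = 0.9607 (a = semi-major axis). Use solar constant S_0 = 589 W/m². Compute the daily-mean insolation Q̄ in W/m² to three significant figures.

sin δ = sin 25.19° × sin 69.9° = 0.39970, so δ = +23.559°.
cos h₀ = −tan(+85.8°) tan(+23.559°) = -5.9378 ≤ −1 ⇒ polar day, h₀ = π.
Bracket: h₀ sin ϕ sin δ + cos ϕ cos δ sin h₀ = 3.1416×0.99731×0.39970 + 0.07324×0.91665×0.00000 = 1.252320 + 0.000000 = 1.252320.
Inverse-square distance factor (a/d)² = 0.9607² = 0.922944.
Q̄ = (S_0/π) × 0.922944 × [bracket] = (589/π) × 0.922944 × 1.252320 = 216.7 W/m².

Q̄ ≈ 217 W/m²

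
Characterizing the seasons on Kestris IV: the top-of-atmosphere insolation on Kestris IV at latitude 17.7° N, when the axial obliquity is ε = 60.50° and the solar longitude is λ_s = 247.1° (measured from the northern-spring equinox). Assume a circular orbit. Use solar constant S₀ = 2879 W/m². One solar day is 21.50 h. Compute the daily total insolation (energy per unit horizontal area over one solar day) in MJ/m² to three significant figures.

17.0 MJ/m²

Solar declination: sin δ = sin ε · sin λ_s = sin 60.50° × sin 247.1° = -0.80176, so δ = -53.298°.
cos H₀ = −tan(+17.7°) tan(-53.298°) = 0.4281, H₀ = 1.1284 rad.
Bracket: H₀ sin φ sin δ + cos φ cos δ sin H₀ = 1.1284×0.30403×-0.80176 + 0.95266×0.59765×0.90371 = -0.275058 + 0.514534 = 0.239476.
Q̄ = (S₀/π) × [bracket] = (2879/π) × 0.239476 = 219.46 W/m².
Daily total = Q̄ × 21.50 h × 3600 s/h = 219.46 × 21.50 × 3600 / 10⁶ = 16.99 MJ/m².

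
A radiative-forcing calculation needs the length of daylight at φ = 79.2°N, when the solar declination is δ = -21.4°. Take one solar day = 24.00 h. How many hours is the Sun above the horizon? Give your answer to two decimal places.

0.00 h

cos H₀ = −tan φ · tan δ = 2.0544 ≥ 1, so the Sun never rises (polar night) and H₀ = 0.
Daylight = 2H₀/(2π) × 24.00 h = (0.0000/π) × 24.00 = 0.00 h.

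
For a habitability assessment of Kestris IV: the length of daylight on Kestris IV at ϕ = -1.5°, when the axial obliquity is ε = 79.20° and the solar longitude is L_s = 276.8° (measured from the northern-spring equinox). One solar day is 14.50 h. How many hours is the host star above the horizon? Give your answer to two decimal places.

7.79 h

Solar declination: sin δ = sin ε · sin L_s = sin 79.20° × sin 276.8° = -0.97538, so δ = -77.259°.
cos h₀ = −tan ϕ · tan δ = −tan(-1.5°) × tan(-77.259°) = -0.1158, so h₀ = 1.6869 rad = 96.65°.
Daylight = 2h₀/(2π) × 14.50 h = (1.6869/π) × 14.50 = 7.79 h.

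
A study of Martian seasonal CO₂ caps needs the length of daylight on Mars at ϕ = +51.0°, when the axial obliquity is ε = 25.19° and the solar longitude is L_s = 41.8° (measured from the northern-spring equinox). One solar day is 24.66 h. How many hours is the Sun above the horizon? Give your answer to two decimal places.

15.27 h

Solar declination: sin δ = sin ε · sin L_s = sin 25.19° × sin 41.8° = 0.28369, so δ = +16.481°.
cos h₀ = −tan ϕ · tan δ = −tan(+51.0°) × tan(+16.481°) = -0.3653, so h₀ = 1.9448 rad = 111.43°.
Daylight = 2h₀/(2π) × 24.66 h = (1.9448/π) × 24.66 = 15.27 h.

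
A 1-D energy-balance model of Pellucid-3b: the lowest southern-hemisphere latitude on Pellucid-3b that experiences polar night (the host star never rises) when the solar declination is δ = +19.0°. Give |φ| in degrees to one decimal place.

|φ| = 71.0°

Polar night requires cos H₀ = −tan φ tan δ ≥ 1, i.e. tan φ tan δ ≤ −1.
The boundary is |tan φ| · |tan δ| = 1, so |φ| = 90° − |δ| = 90° − 19.0° = 71.0° in the southern hemisphere.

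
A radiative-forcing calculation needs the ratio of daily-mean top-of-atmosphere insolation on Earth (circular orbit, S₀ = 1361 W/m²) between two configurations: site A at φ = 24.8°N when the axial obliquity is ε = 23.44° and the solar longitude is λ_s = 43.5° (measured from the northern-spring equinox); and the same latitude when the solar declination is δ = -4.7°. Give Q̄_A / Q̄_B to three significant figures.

Q̄_A / Q̄_B ≈ 1.25

— Configuration A (φ=+24.8°):
Solar declination: sin δ = sin ε · sin λ_s = sin 23.44° × sin 43.5° = 0.27382, so δ = +15.892°.
cos H₀ = −tan(+24.8°) tan(+15.892°) = -0.1316, H₀ = 1.7027 rad.
Bracket: H₀ sin φ sin δ + cos φ cos δ sin H₀ = 1.7027×0.41945×0.27382 + 0.90778×0.96178×0.99131 = 0.195562 + 0.865498 = 1.061060.
Q̄ = (S₀/π) × [bracket] = (1361/π) × 1.061060 = 459.67 W/m².
— Configuration B (φ=+24.8°):
cos H₀ = −tan(+24.8°) tan(-4.700°) = 0.0380, H₀ = 1.5328 rad.
Bracket: H₀ sin φ sin δ + cos φ cos δ sin H₀ = 1.5328×0.41945×-0.08194 + 0.90778×0.99664×0.99928 = -0.052682 + 0.904078 = 0.851396.
Q̄ = (S₀/π) × [bracket] = (1361/π) × 0.851396 = 368.84 W/m².
Ratio Q̄_A / Q̄_B = 459.67 / 368.84 = 1.246.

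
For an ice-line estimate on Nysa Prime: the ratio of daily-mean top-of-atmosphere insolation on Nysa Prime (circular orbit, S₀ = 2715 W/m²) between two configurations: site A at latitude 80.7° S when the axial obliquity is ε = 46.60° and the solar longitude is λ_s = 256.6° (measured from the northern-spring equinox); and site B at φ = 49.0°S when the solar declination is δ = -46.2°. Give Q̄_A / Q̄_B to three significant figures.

— Configuration A (φ=-80.7°):
Solar declination: sin δ = sin ε · sin λ_s = sin 46.60° × sin 256.6° = -0.70679, so δ = -44.975°.
cos H₀ = −tan(-80.7°) tan(-44.975°) = -6.1012 ≤ −1 ⇒ polar day, H₀ = π.
Bracket: H₀ sin φ sin δ + cos φ cos δ sin H₀ = 3.1416×-0.98686×-0.70679 + 0.16160×0.70742×0.00000 = 2.191275 + 0.000000 = 2.191275.
Q̄ = (S₀/π) × [bracket] = (2715/π) × 2.191275 = 1893.7 W/m².
— Configuration B (φ=-49.0°):
cos H₀ = −tan(-49.0°) tan(-46.200°) = -1.1996 ≤ −1 ⇒ polar day, H₀ = π.
Bracket: H₀ sin φ sin δ + cos φ cos δ sin H₀ = 3.1416×-0.75471×-0.72176 + 0.65606×0.69214×0.00000 = 1.711291 + 0.000000 = 1.711291.
Q̄ = (S₀/π) × [bracket] = (2715/π) × 1.711291 = 1478.9 W/m².
Ratio Q̄_A / Q̄_B = 1893.7 / 1478.9 = 1.280.

Q̄_A / Q̄_B ≈ 1.28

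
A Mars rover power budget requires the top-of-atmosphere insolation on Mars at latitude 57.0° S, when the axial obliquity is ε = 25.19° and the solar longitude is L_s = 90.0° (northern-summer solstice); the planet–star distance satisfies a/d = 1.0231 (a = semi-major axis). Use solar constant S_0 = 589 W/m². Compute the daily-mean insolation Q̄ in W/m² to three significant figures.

Q̄ ≈ 13.4 W/m²

Solar declination: sin δ = sin ε · sin L_s = sin 25.19° × sin 90.0° = 0.42562, so δ = +25.190°.
cos h₀ = −tan(-57.0°) tan(+25.190°) = 0.7243, h₀ = 0.7608 rad.
Bracket: h₀ sin ϕ sin δ + cos ϕ cos δ sin h₀ = 0.7608×-0.83867×0.42562 + 0.54464×0.90490×0.68951 = -0.271571 + 0.339821 = 0.068250.
Inverse-square distance factor (a/d)² = 1.0231² = 1.046734.
Q̄ = (S_0/π) × 1.046734 × [bracket] = (589/π) × 1.046734 × 0.068250 = 13.39 W/m².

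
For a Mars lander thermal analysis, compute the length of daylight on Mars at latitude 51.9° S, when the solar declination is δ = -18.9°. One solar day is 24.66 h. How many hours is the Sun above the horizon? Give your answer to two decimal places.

15.88 h

cos H₀ = −tan φ · tan δ = −tan(-51.9°) × tan(-18.900°) = -0.4366, so H₀ = 2.0227 rad = 115.89°.
Daylight = 2H₀/(2π) × 24.66 h = (2.0227/π) × 24.66 = 15.88 h.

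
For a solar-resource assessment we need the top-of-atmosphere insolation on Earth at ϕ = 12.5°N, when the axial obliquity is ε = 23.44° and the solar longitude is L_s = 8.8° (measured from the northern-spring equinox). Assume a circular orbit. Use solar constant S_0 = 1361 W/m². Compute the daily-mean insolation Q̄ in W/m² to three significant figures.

Q̄ ≈ 431 W/m²

Solar declination: sin δ = sin ε · sin L_s = sin 23.44° × sin 8.8° = 0.06086, so δ = +3.489°.
cos h₀ = −tan(+12.5°) tan(+3.489°) = -0.0135, h₀ = 1.5843 rad.
Bracket: h₀ sin ϕ sin δ + cos ϕ cos δ sin h₀ = 1.5843×0.21644×0.06086 + 0.97630×0.99815×0.99991 = 0.020869 + 0.974406 = 0.995275.
Q̄ = (S_0/π) × [bracket] = (1361/π) × 0.995275 = 431.2 W/m².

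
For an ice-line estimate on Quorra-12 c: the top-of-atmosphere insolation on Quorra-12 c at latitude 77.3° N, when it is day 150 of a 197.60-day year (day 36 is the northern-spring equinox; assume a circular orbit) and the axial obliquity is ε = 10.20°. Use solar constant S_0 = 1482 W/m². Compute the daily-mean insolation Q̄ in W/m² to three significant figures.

Q̄ ≈ 50.9 W/m²

Solar longitude: L_s = 360° × (150 − 36)/197.60 = 207.692°.
sin δ = sin 10.20° × sin 207.692° = -0.08230, so δ = -4.721°.
cos h₀ = −tan(+77.3°) tan(-4.721°) = 0.3664, h₀ = 1.1956 rad.
Bracket: h₀ sin ϕ sin δ + cos ϕ cos δ sin h₀ = 1.1956×0.97553×-0.08230 + 0.21985×0.99661×0.93045 = -0.095990 + 0.203866 = 0.107876.
Q̄ = (S_0/π) × [bracket] = (1482/π) × 0.107876 = 50.89 W/m².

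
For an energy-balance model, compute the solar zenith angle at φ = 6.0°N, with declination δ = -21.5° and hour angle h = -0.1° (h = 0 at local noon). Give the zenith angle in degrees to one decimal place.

θ_z = 27.5°

cos θ_z = sin φ sin δ + cos φ cos δ cos h = -0.038310 + 0.925319 = 0.887009.
θ_z = arccos(0.887009) = 27.5°.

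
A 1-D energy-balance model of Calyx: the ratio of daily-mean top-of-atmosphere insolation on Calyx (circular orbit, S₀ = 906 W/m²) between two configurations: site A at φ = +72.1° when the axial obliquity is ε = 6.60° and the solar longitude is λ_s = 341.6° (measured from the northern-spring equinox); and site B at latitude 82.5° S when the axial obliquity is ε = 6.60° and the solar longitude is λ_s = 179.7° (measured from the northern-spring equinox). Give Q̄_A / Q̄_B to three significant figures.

Q̄_A / Q̄_B ≈ 1.97

— Configuration A (φ=+72.1°):
Solar declination: sin δ = sin ε · sin λ_s = sin 6.60° × sin 341.6° = -0.03628, so δ = -2.079°.
cos H₀ = −tan(+72.1°) tan(-2.079°) = 0.1124, H₀ = 1.4582 rad.
Bracket: H₀ sin φ sin δ + cos φ cos δ sin H₀ = 1.4582×0.95159×-0.03628 + 0.30736×0.99934×0.99366 = -0.050342 + 0.305210 = 0.254868.
Q̄ = (S₀/π) × [bracket] = (906/π) × 0.254868 = 73.501 W/m².
— Configuration B (φ=-82.5°):
Solar declination: sin δ = sin ε · sin λ_s = sin 6.60° × sin 179.7° = 0.00060, so δ = +0.034°.
cos H₀ = −tan(-82.5°) tan(+0.034°) = 0.0046, H₀ = 1.5662 rad.
Bracket: H₀ sin φ sin δ + cos φ cos δ sin H₀ = 1.5662×-0.99144×0.00060 + 0.13053×1.00000×0.99999 = -0.000932 + 0.130529 = 0.129597.
Q̄ = (S₀/π) × [bracket] = (906/π) × 0.129597 = 37.374 W/m².
Ratio Q̄_A / Q̄_B = 73.501 / 37.374 = 1.967.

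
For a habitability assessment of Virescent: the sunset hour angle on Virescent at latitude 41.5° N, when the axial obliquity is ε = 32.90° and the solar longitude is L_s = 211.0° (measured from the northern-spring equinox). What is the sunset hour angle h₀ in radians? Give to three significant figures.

Solar declination: sin δ = sin ε · sin L_s = sin 32.90° × sin 211.0° = -0.27976, so δ = -16.246°.
cos h₀ = −tan ϕ · tan δ = −tan(+41.5°) × tan(-16.246°) = 0.2578, so h₀ = 1.3101 rad = 75.06°.

h₀ = 1.31 rad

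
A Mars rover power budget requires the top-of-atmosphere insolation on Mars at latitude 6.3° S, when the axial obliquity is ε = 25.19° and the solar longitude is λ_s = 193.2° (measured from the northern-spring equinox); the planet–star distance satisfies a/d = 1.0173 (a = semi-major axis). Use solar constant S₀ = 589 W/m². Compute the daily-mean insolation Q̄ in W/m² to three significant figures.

Q̄ ≈ 195 W/m²

Solar declination: sin δ = sin ε · sin λ_s = sin 25.19° × sin 193.2° = -0.09719, so δ = -5.577°.
cos H₀ = −tan(-6.3°) tan(-5.577°) = -0.0108, H₀ = 1.5816 rad.
Bracket: H₀ sin φ sin δ + cos φ cos δ sin H₀ = 1.5816×-0.10973×-0.09719 + 0.99396×0.99527×0.99994 = 0.016867 + 0.989199 = 1.006066.
Inverse-square distance factor (a/d)² = 1.0173² = 1.034899.
Q̄ = (S₀/π) × 1.034899 × [bracket] = (589/π) × 1.034899 × 1.006066 = 195.2 W/m².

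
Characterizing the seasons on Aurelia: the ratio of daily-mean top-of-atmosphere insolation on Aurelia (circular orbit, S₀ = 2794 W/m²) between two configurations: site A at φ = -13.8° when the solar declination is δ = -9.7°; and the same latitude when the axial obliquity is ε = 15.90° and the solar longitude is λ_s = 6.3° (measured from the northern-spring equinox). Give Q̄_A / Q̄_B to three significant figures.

Q̄_A / Q̄_B ≈ 1.06

— Configuration A (φ=-13.8°):
cos H₀ = −tan(-13.8°) tan(-9.700°) = -0.0420, H₀ = 1.6128 rad.
Bracket: H₀ sin φ sin δ + cos φ cos δ sin H₀ = 1.6128×-0.23853×-0.16849 + 0.97113×0.98570×0.99912 = 0.064818 + 0.956400 = 1.021218.
Q̄ = (S₀/π) × [bracket] = (2794/π) × 1.021218 = 908.23 W/m².
— Configuration B (φ=-13.8°):
Solar declination: sin δ = sin ε · sin λ_s = sin 15.90° × sin 6.3° = 0.03006, so δ = +1.723°.
cos H₀ = −tan(-13.8°) tan(+1.723°) = 0.0074, H₀ = 1.5634 rad.
Bracket: H₀ sin φ sin δ + cos φ cos δ sin H₀ = 1.5634×-0.23853×0.03006 + 0.97113×0.99955×0.99997 = -0.011210 + 0.970664 = 0.959454.
Q̄ = (S₀/π) × [bracket] = (2794/π) × 0.959454 = 853.30 W/m².
Ratio Q̄_A / Q̄_B = 908.23 / 853.30 = 1.064.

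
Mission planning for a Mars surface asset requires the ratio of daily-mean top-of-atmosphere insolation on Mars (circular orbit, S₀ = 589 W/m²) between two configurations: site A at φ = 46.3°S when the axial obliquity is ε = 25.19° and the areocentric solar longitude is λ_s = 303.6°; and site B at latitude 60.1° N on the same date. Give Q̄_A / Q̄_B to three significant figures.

Q̄_A / Q̄_B ≈ 12.4

— Configuration A (φ=-46.3°):
sin δ = sin 25.19° × sin 303.6° = -0.35451, so δ = -20.763°.
cos H₀ = −tan(-46.3°) tan(-20.763°) = -0.3967, H₀ = 1.9788 rad.
Bracket: H₀ sin φ sin δ + cos φ cos δ sin H₀ = 1.9788×-0.72297×-0.35451 + 0.69088×0.93505×0.91793 = 0.507167 + 0.592990 = 1.100157.
Q̄ = (S₀/π) × [bracket] = (589/π) × 1.100157 = 206.26 W/m².
— Configuration B (φ=+60.1°):
cos H₀ = −tan(+60.1°) tan(-20.763°) = 0.6593, H₀ = 0.8509 rad.
Bracket: H₀ sin φ sin δ + cos φ cos δ sin H₀ = 0.8509×0.86690×-0.35451 + 0.49849×0.93505×0.75185 = -0.261503 + 0.350447 = 0.088944.
Q̄ = (S₀/π) × [bracket] = (589/π) × 0.088944 = 16.676 W/m².
Ratio Q̄_A / Q̄_B = 206.26 / 16.676 = 12.37.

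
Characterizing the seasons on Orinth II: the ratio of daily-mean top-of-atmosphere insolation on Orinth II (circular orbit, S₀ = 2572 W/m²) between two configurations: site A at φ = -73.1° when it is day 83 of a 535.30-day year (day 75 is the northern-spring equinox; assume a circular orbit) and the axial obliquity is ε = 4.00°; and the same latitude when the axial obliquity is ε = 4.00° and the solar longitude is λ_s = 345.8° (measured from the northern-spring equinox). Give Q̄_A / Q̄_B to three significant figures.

Q̄_A / Q̄_B ≈ 0.887

— Configuration A (φ=-73.1°):
Solar longitude: λ_s = 360° × (83 − 75)/535.30 = 5.380°.
sin δ = sin 4.00° × sin 5.380° = 0.00654, so δ = +0.375°.
cos H₀ = −tan(-73.1°) tan(+0.375°) = 0.0215, H₀ = 1.5493 rad.
Bracket: H₀ sin φ sin δ + cos φ cos δ sin H₀ = 1.5493×-0.95681×0.00654 + 0.29070×0.99998×0.99977 = -0.009695 + 0.290627 = 0.280932.
Q̄ = (S₀/π) × [bracket] = (2572/π) × 0.280932 = 230.00 W/m².
— Configuration B (φ=-73.1°):
Solar declination: sin δ = sin ε · sin λ_s = sin 4.00° × sin 345.8° = -0.01711, so δ = -0.980°.
cos H₀ = −tan(-73.1°) tan(-0.980°) = -0.0563, H₀ = 1.6272 rad.
Bracket: H₀ sin φ sin δ + cos φ cos δ sin H₀ = 1.6272×-0.95681×-0.01711 + 0.29070×0.99985×0.99841 = 0.026639 + 0.290194 = 0.316833.
Q̄ = (S₀/π) × [bracket] = (2572/π) × 0.316833 = 259.39 W/m².
Ratio Q̄_A / Q̄_B = 230.00 / 259.39 = 0.8867.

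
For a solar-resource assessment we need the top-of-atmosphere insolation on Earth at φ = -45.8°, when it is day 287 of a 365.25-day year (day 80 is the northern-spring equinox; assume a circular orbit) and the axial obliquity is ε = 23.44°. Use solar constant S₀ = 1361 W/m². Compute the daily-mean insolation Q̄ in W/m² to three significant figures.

Solar longitude: λ_s = 360° × (287 − 80)/365.25 = 204.025°.
sin δ = sin 23.44° × sin 204.025° = -0.16195, so δ = -9.320°.
cos H₀ = −tan(-45.8°) tan(-9.320°) = -0.1688, H₀ = 1.7404 rad.
Bracket: H₀ sin φ sin δ + cos φ cos δ sin H₀ = 1.7404×-0.71691×-0.16195 + 0.69717×0.98680×0.98566 = 0.202067 + 0.678102 = 0.880169.
Q̄ = (S₀/π) × [bracket] = (1361/π) × 0.880169 = 381.3 W/m².

Q̄ ≈ 381 W/m²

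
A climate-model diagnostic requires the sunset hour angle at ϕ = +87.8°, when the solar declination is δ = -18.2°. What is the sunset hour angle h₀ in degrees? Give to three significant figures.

cos h₀ = −tan ϕ · tan δ = 8.5585 ≥ 1, so the Sun never rises (polar night) and h₀ = 0.

h₀ = 0.00°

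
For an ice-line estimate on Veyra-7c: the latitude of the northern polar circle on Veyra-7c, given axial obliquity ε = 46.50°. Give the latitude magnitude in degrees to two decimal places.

43.50°

The polar circle is the lowest latitude that experiences at least one full rotation of continuous daylight at the northern-summer solstice; it lies at |φ| = 90° − ε = 90° − 46.50° = 43.50°.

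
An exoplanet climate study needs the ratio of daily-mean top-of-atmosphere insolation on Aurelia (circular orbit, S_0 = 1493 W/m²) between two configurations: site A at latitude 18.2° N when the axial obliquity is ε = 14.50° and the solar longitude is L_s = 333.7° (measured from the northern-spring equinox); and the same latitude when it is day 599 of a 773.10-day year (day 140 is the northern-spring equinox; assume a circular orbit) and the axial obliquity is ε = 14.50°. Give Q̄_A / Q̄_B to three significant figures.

Q̄_A / Q̄_B ≈ 1.02

— Configuration A (ϕ=+18.2°):
Solar declination: sin δ = sin ε · sin L_s = sin 14.50° × sin 333.7° = -0.11094, so δ = -6.369°.
cos h₀ = −tan(+18.2°) tan(-6.369°) = 0.0367, h₀ = 1.5341 rad.
Bracket: h₀ sin ϕ sin δ + cos ϕ cos δ sin h₀ = 1.5341×0.31233×-0.11094 + 0.94997×0.99383×0.99933 = -0.053156 + 0.943476 = 0.890320.
Q̄ = (S_0/π) × [bracket] = (1493/π) × 0.890320 = 423.11 W/m².
— Configuration B (ϕ=+18.2°):
Solar longitude: L_s = 360° × (599 − 140)/773.10 = 213.737°.
sin δ = sin 14.50° × sin 213.737° = -0.13906, so δ = -7.993°.
cos h₀ = −tan(+18.2°) tan(-7.993°) = 0.0462, h₀ = 1.5246 rad.
Bracket: h₀ sin ϕ sin δ + cos ϕ cos δ sin h₀ = 1.5246×0.31233×-0.13906 + 0.94997×0.99028×0.99893 = -0.066217 + 0.939730 = 0.873513.
Q̄ = (S_0/π) × [bracket] = (1493/π) × 0.873513 = 415.13 W/m².
Ratio Q̄_A / Q̄_B = 423.11 / 415.13 = 1.019.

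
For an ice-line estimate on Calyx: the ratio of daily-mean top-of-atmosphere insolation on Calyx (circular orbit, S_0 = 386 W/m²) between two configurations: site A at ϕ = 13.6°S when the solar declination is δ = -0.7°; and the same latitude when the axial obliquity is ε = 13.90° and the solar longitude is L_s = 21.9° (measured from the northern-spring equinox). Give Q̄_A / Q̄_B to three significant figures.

Q̄_A / Q̄_B ≈ 1.04

— Configuration A (ϕ=-13.6°):
cos h₀ = −tan(-13.6°) tan(-0.700°) = -0.0030, h₀ = 1.5738 rad.
Bracket: h₀ sin ϕ sin δ + cos ϕ cos δ sin h₀ = 1.5738×-0.23514×-0.01222 + 0.97196×0.99993×1.00000 = 0.004522 + 0.971892 = 0.976414.
Q̄ = (S_0/π) × [bracket] = (386/π) × 0.976414 = 119.97 W/m².
— Configuration B (ϕ=-13.6°):
Solar declination: sin δ = sin ε · sin L_s = sin 13.90° × sin 21.9° = 0.08960, so δ = +5.141°.
cos h₀ = −tan(-13.6°) tan(+5.141°) = 0.0218, h₀ = 1.5490 rad.
Bracket: h₀ sin ϕ sin δ + cos ϕ cos δ sin h₀ = 1.5490×-0.23514×0.08960 + 0.97196×0.99598×0.99976 = -0.032635 + 0.967820 = 0.935185.
Q̄ = (S_0/π) × [bracket] = (386/π) × 0.935185 = 114.90 W/m².
Ratio Q̄_A / Q̄_B = 119.97 / 114.90 = 1.044.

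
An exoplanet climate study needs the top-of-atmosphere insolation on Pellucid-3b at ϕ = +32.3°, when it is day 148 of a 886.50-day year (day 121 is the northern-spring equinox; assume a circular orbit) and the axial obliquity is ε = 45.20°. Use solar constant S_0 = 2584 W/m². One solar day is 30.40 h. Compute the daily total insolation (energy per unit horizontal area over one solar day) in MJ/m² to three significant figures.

85.9 MJ/m²

Solar longitude: L_s = 360° × (148 − 121)/886.50 = 10.964°.
sin δ = sin 45.20° × sin 10.964° = 0.13496, so δ = +7.756°.
cos h₀ = −tan(+32.3°) tan(+7.756°) = -0.0861, h₀ = 1.6570 rad.
Bracket: h₀ sin ϕ sin δ + cos ϕ cos δ sin h₀ = 1.6570×0.53435×0.13496 + 0.84526×0.99085×0.99629 = 0.119496 + 0.834419 = 0.953915.
Q̄ = (S_0/π) × [bracket] = (2584/π) × 0.953915 = 784.61 W/m².
Daily total = Q̄ × 30.40 h × 3600 s/h = 784.61 × 30.40 × 3600 / 10⁶ = 85.87 MJ/m².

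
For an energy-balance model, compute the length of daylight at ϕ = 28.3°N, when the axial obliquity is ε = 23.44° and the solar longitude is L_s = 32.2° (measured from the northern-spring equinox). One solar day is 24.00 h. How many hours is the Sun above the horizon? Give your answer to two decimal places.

12.89 h

Solar declination: sin δ = sin ε · sin L_s = sin 23.44° × sin 32.2° = 0.21197, so δ = +12.238°.
cos h₀ = −tan ϕ · tan δ = −tan(+28.3°) × tan(+12.238°) = -0.1168, so h₀ = 1.6879 rad = 96.71°.
Daylight = 2h₀/(2π) × 24.00 h = (1.6879/π) × 24.00 = 12.89 h.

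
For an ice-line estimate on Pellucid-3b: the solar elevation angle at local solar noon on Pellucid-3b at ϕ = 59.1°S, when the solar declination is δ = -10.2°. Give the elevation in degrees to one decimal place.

41.1°

At local noon the hour angle is zero, so the zenith angle equals |ϕ − δ| = |-59.1° − (-10.200°)| = 48.900°.
Elevation = 90° − 48.900° = 41.1°.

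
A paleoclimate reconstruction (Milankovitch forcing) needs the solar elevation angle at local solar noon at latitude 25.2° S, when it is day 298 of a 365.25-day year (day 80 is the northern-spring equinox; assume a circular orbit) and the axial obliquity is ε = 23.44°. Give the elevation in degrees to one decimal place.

77.9°

Solar longitude: λ_s = 360° × (298 − 80)/365.25 = 214.867°.
sin δ = sin 23.44° × sin 214.867° = -0.22740, so δ = -13.144°.
At local noon the hour angle is zero, so the zenith angle equals |φ − δ| = |-25.2° − (-13.144°)| = 12.056°.
Elevation = 90° − 12.056° = 77.9°.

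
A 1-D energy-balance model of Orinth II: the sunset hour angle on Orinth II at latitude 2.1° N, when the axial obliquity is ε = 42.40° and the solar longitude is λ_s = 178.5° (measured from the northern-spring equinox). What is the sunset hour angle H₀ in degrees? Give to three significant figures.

H₀ = 90.0°

Solar declination: sin δ = sin ε · sin λ_s = sin 42.40° × sin 178.5° = 0.01765, so δ = +1.011°.
cos H₀ = −tan φ · tan δ = −tan(+2.1°) × tan(+1.011°) = -0.0006, so H₀ = 1.5714 rad = 90.04°.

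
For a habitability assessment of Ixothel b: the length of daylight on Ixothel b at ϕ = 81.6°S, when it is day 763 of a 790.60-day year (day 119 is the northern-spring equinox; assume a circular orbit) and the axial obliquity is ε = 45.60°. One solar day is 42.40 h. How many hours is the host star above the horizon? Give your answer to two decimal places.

42.40 h

Solar longitude: L_s = 360° × (763 − 119)/790.60 = 293.246°.
sin δ = sin 45.60° × sin 293.246° = -0.65647, so δ = -41.031°.
Sunrise equation: cos h₀ = −tan ϕ · tan δ = -5.8933 ≤ −1, so the host star never sets (polar day) and h₀ = π.
Daylight = 2h₀/(2π) × 42.40 h = (3.1416/π) × 42.40 = 42.40 h.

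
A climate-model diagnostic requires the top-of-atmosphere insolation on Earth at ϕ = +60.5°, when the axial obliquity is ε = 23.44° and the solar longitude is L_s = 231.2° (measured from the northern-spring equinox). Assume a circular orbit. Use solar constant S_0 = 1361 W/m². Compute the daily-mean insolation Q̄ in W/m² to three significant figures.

Q̄ ≈ 53.9 W/m²

Solar declination: sin δ = sin ε · sin L_s = sin 23.44° × sin 231.2° = -0.31001, so δ = -18.060°.
cos h₀ = −tan(+60.5°) tan(-18.060°) = 0.5763, h₀ = 0.9566 rad.
Bracket: h₀ sin ϕ sin δ + cos ϕ cos δ sin h₀ = 0.9566×0.87036×-0.31001 + 0.49242×0.95073×0.81721 = -0.258110 + 0.382584 = 0.124474.
Q̄ = (S_0/π) × [bracket] = (1361/π) × 0.124474 = 53.92 W/m².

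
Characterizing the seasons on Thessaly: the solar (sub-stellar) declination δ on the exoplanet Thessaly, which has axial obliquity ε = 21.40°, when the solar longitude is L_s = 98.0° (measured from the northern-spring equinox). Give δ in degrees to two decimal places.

sin δ = sin ε · sin L_s = sin 21.40° × sin 98.0° = 0.361326.
δ = arcsin(0.361326) = +21.18°.

δ = +21.18°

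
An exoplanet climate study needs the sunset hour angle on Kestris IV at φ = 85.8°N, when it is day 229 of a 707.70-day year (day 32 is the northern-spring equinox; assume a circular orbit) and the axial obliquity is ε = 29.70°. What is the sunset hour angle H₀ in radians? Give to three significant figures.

H₀ = 3.14 rad

Solar longitude: λ_s = 360° × (229 − 32)/707.70 = 100.212°.
sin δ = sin 29.70° × sin 100.212° = 0.48761, so δ = +29.184°.
Sunrise equation: cos H₀ = −tan φ · tan δ = -7.6054 ≤ −1, so the host star never sets (polar day) and H₀ = π.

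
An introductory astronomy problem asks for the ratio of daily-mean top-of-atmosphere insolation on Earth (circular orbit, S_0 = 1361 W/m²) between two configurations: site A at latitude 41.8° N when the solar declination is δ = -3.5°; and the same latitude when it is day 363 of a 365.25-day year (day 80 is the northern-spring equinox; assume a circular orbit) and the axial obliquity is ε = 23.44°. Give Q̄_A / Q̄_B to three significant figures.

— Configuration A (ϕ=+41.8°):
cos h₀ = −tan(+41.8°) tan(-3.500°) = 0.0547, h₀ = 1.5161 rad.
Bracket: h₀ sin ϕ sin δ + cos ϕ cos δ sin h₀ = 1.5161×0.66653×-0.06105 + 0.74548×0.99813×0.99850 = -0.061693 + 0.742970 = 0.681277.
Q̄ = (S_0/π) × [bracket] = (1361/π) × 0.681277 = 295.14 W/m².
— Configuration B (ϕ=+41.8°):
Solar longitude: L_s = 360° × (363 − 80)/365.25 = 278.932°.
sin δ = sin 23.44° × sin 278.932° = -0.39296, so δ = -23.139°.
cos h₀ = −tan(+41.8°) tan(-23.139°) = 0.3821, h₀ = 1.1787 rad.
Bracket: h₀ sin ϕ sin δ + cos ϕ cos δ sin h₀ = 1.1787×0.66653×-0.39296 + 0.74548×0.91955×0.92413 = -0.308725 + 0.633497 = 0.324772.
Q̄ = (S_0/π) × [bracket] = (1361/π) × 0.324772 = 140.70 W/m².
Ratio Q̄_A / Q̄_B = 295.14 / 140.70 = 2.098.

Q̄_A / Q̄_B ≈ 2.10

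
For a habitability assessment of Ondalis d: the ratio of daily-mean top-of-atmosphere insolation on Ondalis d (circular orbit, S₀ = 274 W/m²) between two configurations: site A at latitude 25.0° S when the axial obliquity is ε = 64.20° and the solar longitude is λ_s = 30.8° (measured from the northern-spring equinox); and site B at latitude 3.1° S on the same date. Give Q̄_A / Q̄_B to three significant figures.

— Configuration A (φ=-25.0°):
Solar declination: sin δ = sin ε · sin λ_s = sin 64.20° × sin 30.8° = 0.46100, so δ = +27.452°.
cos H₀ = −tan(-25.0°) tan(+27.452°) = 0.2422, H₀ = 1.3261 rad.
Bracket: H₀ sin φ sin δ + cos φ cos δ sin H₀ = 1.3261×-0.42262×0.46100 + 0.90631×0.88740×0.97021 = -0.258361 + 0.780301 = 0.521940.
Q̄ = (S₀/π) × [bracket] = (274/π) × 0.521940 = 45.522 W/m².
— Configuration B (φ=-3.1°):
cos H₀ = −tan(-3.1°) tan(+27.452°) = 0.0281, H₀ = 1.5427 rad.
Bracket: H₀ sin φ sin δ + cos φ cos δ sin H₀ = 1.5427×-0.05408×0.46100 + 0.99854×0.88740×0.99960 = -0.038461 + 0.885750 = 0.847289.
Q̄ = (S₀/π) × [bracket] = (274/π) × 0.847289 = 73.898 W/m².
Ratio Q̄_A / Q̄_B = 45.522 / 73.898 = 0.6160.

Q̄_A / Q̄_B ≈ 0.616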